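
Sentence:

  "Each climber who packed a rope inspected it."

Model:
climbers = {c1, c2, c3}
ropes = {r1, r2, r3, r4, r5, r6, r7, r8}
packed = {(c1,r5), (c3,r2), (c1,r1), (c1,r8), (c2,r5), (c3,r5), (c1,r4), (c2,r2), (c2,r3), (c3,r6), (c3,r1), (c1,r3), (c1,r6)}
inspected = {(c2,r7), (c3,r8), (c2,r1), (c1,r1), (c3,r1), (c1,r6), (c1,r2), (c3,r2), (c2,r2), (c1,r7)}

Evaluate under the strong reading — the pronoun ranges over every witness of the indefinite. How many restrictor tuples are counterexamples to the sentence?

"it" takes "a rope" as antecedent — a donkey pronoun bound across the clause boundary.
Strong reading: for every (c,r) with packed(c,r), inspected(c,r).
Restrictor pairs: (c1,r1) ✓  (c1,r3) ✗  (c1,r4) ✗  (c1,r5) ✗  (c1,r6) ✓  (c1,r8) ✗  (c2,r2) ✓  (c2,r3) ✗  (c2,r5) ✗  (c3,r1) ✓  (c3,r2) ✓  (c3,r5) ✗  (c3,r6) ✗
Counterexamples (restrictor pairs failing the scope): 8.

8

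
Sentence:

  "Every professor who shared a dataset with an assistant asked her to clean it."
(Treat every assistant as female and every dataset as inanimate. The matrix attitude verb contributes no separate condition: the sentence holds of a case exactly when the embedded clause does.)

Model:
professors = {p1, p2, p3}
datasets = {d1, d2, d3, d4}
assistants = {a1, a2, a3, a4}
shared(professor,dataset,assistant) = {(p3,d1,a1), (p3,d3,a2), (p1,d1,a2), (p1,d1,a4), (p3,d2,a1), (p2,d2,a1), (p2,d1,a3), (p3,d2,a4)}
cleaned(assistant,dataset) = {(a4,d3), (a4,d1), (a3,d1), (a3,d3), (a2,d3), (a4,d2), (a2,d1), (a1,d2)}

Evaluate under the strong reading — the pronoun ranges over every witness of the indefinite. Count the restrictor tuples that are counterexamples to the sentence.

1

"her" takes "an assistant" as antecedent and "it" takes "a dataset"; both are donkey pronouns co-varying with the restrictor.
Strong reading: for every (p,d,a) with shared(p,d,a), cleaned(a,d).
Restrictor triples: (p1,d1,a2)→cleaned(a2,d1) ✓  (p1,d1,a4)→cleaned(a4,d1) ✓  (p2,d1,a3)→cleaned(a3,d1) ✓  (p2,d2,a1)→cleaned(a1,d2) ✓  (p3,d1,a1)→cleaned(a1,d1) ✗  (p3,d2,a1)→cleaned(a1,d2) ✓  (p3,d2,a4)→cleaned(a4,d2) ✓  (p3,d3,a2)→cleaned(a2,d3) ✓
Counterexamples (restrictor triples failing the scope): 1.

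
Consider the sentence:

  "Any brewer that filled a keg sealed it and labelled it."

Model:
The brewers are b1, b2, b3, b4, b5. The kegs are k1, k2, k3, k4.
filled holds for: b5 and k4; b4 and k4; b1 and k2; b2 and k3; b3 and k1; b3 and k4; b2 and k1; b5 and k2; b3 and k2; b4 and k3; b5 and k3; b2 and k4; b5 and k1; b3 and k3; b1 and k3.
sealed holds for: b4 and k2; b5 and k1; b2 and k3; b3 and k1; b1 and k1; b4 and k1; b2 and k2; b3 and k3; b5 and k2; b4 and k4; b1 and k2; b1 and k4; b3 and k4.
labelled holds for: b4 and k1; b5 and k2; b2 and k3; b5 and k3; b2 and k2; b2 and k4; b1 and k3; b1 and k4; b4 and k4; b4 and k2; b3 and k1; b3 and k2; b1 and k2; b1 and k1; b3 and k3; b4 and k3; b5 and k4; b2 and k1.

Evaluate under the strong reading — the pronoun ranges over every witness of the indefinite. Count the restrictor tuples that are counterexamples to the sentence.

"it" takes "a keg" as antecedent — a donkey pronoun bound across the clause boundary.
Strong reading: for every (b,k) with filled(b,k), sealed(b,k) ∧ labelled(b,k).
Restrictor pairs: (b1,k2) ✓  (b1,k3) ✗  (b2,k1) ✗  (b2,k3) ✓  (b2,k4) ✗  (b3,k1) ✓  (b3,k2) ✗  (b3,k3) ✓  (b3,k4) ✗  (b4,k3) ✗  (b4,k4) ✓  (b5,k1) ✗  (b5,k2) ✓  (b5,k3) ✗  (b5,k4) ✗
Counterexamples (restrictor pairs failing the scope): 9.

9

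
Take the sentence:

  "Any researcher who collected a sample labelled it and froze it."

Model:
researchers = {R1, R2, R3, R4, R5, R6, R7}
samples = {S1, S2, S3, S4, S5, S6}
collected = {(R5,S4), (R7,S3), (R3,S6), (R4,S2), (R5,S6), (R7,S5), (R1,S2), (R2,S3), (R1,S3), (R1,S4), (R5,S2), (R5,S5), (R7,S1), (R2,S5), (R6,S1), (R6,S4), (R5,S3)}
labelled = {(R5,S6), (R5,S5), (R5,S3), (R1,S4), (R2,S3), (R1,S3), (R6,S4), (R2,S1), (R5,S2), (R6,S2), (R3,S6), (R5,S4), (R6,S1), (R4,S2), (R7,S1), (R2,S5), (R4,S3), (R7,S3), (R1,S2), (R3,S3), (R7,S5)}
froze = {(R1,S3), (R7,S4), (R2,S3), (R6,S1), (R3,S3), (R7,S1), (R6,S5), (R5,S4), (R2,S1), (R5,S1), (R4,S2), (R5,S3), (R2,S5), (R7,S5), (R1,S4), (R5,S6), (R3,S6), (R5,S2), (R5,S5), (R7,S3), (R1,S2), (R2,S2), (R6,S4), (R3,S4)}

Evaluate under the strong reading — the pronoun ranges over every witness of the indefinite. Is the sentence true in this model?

True

"it" takes "a sample" as antecedent — a donkey pronoun bound across the clause boundary.
Strong reading: for every (r,s) with collected(r,s), labelled(r,s) ∧ froze(r,s).
Restrictor pairs: (R1,S2) ✓  (R1,S3) ✓  (R1,S4) ✓  (R2,S3) ✓  (R2,S5) ✓  (R3,S6) ✓  (R4,S2) ✓  (R5,S2) ✓  (R5,S3) ✓  (R5,S4) ✓  (R5,S5) ✓  (R5,S6) ✓  (R6,S1) ✓  (R6,S4) ✓  (R7,S1) ✓  (R7,S3) ✓  (R7,S5) ✓
Every restrictor pair satisfies the scope.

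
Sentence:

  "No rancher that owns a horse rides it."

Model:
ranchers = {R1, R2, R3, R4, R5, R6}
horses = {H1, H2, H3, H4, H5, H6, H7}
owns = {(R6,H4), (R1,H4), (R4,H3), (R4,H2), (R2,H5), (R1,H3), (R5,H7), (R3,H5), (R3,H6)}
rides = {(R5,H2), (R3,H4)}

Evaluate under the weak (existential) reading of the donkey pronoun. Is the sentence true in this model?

True

"it" takes "a horse" as antecedent — a donkey pronoun bound across the clause boundary.
Truth condition: for no (r,h) with owns(r,h) does rides(r,h) hold.
Restrictor pairs — does the scope hold? (R1,H3):fails  (R1,H4):fails  (R2,H5):fails  (R3,H5):fails  (R3,H6):fails  (R4,H2):fails  (R4,H3):fails  (R5,H7):fails  (R6,H4):fails
Scope holds for no restrictor pair, so the sentence is true.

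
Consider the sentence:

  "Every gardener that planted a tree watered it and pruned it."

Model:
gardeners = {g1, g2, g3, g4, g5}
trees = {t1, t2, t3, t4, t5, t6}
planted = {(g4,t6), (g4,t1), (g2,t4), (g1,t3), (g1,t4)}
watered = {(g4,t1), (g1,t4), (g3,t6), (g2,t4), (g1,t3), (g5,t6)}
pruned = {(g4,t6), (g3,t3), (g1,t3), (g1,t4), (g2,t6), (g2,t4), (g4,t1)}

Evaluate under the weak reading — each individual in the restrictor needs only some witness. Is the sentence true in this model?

True

"it" takes "a tree" as antecedent — a donkey pronoun bound across the clause boundary.
Weak reading: every gardener g with some planted-tree has at least one planted-tree t such that watered(g,t) ∧ pruned(g,t).
Per gardener: g1:✓  g2:✓  g4:✓
Every gardener in the restrictor has a witness.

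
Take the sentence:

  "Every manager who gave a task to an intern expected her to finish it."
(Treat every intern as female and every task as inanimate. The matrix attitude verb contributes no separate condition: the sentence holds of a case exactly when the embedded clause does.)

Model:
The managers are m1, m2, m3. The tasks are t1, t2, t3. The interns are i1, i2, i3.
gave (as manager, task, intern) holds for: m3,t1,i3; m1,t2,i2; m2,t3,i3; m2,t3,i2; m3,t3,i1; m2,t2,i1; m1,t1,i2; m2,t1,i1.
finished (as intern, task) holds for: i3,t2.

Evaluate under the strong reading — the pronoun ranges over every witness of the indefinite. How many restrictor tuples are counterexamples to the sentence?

"her" takes "an intern" as antecedent and "it" takes "a task"; both are donkey pronouns co-varying with the restrictor.
Strong reading: for every (m,t,i) with gave(m,t,i), finished(i,t).
Restrictor triples: (m1,t1,i2)→finished(i2,t1) ✗  (m1,t2,i2)→finished(i2,t2) ✗  (m2,t1,i1)→finished(i1,t1) ✗  (m2,t2,i1)→finished(i1,t2) ✗  (m2,t3,i2)→finished(i2,t3) ✗  (m2,t3,i3)→finished(i3,t3) ✗  (m3,t1,i3)→finished(i3,t1) ✗  (m3,t3,i1)→finished(i1,t3) ✗
Counterexamples (restrictor triples failing the scope): 8.

8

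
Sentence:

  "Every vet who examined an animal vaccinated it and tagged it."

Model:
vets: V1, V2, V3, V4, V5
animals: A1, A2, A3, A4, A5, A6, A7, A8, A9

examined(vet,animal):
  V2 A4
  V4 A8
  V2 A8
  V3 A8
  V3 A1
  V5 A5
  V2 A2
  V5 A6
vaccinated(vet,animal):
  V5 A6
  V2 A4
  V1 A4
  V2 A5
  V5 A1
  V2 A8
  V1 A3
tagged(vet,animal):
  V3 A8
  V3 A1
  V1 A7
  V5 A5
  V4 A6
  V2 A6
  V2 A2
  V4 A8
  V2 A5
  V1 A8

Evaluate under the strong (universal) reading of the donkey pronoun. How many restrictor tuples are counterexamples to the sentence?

"it" takes "an animal" as antecedent — a donkey pronoun bound across the clause boundary.
Strong reading: for every (v,a) with examined(v,a), vaccinated(v,a) ∧ tagged(v,a).
Restrictor pairs: (V2,A2) ✗  (V2,A4) ✗  (V2,A8) ✗  (V3,A1) ✗  (V3,A8) ✗  (V4,A8) ✗  (V5,A5) ✗  (V5,A6) ✗
Counterexamples (restrictor pairs failing the scope): 8.

8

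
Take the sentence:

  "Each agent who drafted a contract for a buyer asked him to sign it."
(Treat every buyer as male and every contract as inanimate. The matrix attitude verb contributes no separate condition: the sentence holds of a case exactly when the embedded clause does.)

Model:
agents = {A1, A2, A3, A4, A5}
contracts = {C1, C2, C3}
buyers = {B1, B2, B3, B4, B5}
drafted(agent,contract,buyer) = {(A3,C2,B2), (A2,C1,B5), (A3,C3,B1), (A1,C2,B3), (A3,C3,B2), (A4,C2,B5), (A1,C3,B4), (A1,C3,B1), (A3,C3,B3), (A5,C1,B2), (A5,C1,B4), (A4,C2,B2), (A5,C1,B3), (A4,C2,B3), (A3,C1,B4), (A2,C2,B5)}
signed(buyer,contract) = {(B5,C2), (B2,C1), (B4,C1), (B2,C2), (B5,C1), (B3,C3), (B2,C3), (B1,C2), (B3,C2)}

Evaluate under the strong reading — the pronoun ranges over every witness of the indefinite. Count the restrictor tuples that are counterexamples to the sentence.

4

"him" takes "a buyer" as antecedent and "it" takes "a contract"; both are donkey pronouns co-varying with the restrictor.
Strong reading: for every (a,c,b) with drafted(a,c,b), signed(b,c).
Restrictor triples: (A1,C2,B3)→signed(B3,C2) ✓  (A1,C3,B1)→signed(B1,C3) ✗  (A1,C3,B4)→signed(B4,C3) ✗  (A2,C1,B5)→signed(B5,C1) ✓  (A2,C2,B5)→signed(B5,C2) ✓  (A3,C1,B4)→signed(B4,C1) ✓  (A3,C2,B2)→signed(B2,C2) ✓  (A3,C3,B1)→signed(B1,C3) ✗  (A3,C3,B2)→signed(B2,C3) ✓  (A3,C3,B3)→signed(B3,C3) ✓  (A4,C2,B2)→signed(B2,C2) ✓  (A4,C2,B3)→signed(B3,C2) ✓  (A4,C2,B5)→signed(B5,C2) ✓  (A5,C1,B2)→signed(B2,C1) ✓  (A5,C1,B3)→signed(B3,C1) ✗  (A5,C1,B4)→signed(B4,C1) ✓
Counterexamples (restrictor triples failing the scope): 4.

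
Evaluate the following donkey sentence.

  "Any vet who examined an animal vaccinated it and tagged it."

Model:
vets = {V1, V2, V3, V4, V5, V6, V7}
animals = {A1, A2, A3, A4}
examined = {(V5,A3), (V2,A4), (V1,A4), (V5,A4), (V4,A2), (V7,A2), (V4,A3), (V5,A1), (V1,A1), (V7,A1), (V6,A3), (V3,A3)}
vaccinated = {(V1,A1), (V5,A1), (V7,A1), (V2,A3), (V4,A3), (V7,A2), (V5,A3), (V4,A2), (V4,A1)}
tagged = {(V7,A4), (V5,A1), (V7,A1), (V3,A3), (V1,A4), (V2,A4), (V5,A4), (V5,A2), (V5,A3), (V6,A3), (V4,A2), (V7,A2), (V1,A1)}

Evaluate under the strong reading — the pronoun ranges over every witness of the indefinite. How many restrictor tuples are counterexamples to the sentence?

6

"it" takes "an animal" as antecedent — a donkey pronoun bound across the clause boundary.
Strong reading: for every (v,a) with examined(v,a), vaccinated(v,a) ∧ tagged(v,a).
Restrictor pairs: (V1,A1) ✓  (V1,A4) ✗  (V2,A4) ✗  (V3,A3) ✗  (V4,A2) ✓  (V4,A3) ✗  (V5,A1) ✓  (V5,A3) ✓  (V5,A4) ✗  (V6,A3) ✗  (V7,A1) ✓  (V7,A2) ✓
Counterexamples (restrictor pairs failing the scope): 6.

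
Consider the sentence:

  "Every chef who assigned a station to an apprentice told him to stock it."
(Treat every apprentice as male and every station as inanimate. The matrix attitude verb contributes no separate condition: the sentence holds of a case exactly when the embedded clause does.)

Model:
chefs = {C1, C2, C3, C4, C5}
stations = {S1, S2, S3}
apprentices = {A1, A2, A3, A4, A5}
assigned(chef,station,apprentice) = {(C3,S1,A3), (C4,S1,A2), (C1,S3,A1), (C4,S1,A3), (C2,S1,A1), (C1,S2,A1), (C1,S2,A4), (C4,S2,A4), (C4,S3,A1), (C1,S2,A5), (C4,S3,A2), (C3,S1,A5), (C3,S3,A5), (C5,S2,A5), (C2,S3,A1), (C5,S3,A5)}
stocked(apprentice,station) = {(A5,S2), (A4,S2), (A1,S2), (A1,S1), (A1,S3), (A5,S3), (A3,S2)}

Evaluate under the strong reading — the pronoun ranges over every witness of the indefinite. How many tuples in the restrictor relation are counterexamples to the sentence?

"him" takes "an apprentice" as antecedent and "it" takes "a station"; both are donkey pronouns co-varying with the restrictor.
Strong reading: for every (c,s,a) with assigned(c,s,a), stocked(a,s).
Restrictor triples: (C1,S2,A1)→stocked(A1,S2) ✓  (C1,S2,A4)→stocked(A4,S2) ✓  (C1,S2,A5)→stocked(A5,S2) ✓  (C1,S3,A1)→stocked(A1,S3) ✓  (C2,S1,A1)→stocked(A1,S1) ✓  (C2,S3,A1)→stocked(A1,S3) ✓  (C3,S1,A3)→stocked(A3,S1) ✗  (C3,S1,A5)→stocked(A5,S1) ✗  (C3,S3,A5)→stocked(A5,S3) ✓  (C4,S1,A2)→stocked(A2,S1) ✗  (C4,S1,A3)→stocked(A3,S1) ✗  (C4,S2,A4)→stocked(A4,S2) ✓  (C4,S3,A1)→stocked(A1,S3) ✓  (C4,S3,A2)→stocked(A2,S3) ✗  (C5,S2,A5)→stocked(A5,S2) ✓  (C5,S3,A5)→stocked(A5,S3) ✓
Counterexamples (restrictor triples failing the scope): 5.

5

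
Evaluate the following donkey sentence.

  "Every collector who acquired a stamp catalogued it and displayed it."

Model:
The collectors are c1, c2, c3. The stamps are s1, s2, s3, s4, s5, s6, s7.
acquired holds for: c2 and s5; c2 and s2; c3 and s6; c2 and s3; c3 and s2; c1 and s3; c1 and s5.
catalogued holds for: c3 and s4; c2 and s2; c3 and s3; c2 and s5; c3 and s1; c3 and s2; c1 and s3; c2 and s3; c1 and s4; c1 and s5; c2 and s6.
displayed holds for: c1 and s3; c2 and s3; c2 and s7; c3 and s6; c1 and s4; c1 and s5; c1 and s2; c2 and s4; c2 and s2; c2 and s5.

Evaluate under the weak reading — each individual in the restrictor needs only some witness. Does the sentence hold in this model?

False

"it" takes "a stamp" as antecedent — a donkey pronoun bound across the clause boundary.
Weak reading: every collector c with some acquired-stamp has at least one acquired-stamp s such that catalogued(c,s) ∧ displayed(c,s).
Per collector: c1:✓  c2:✓  c3:✗
c3 has no witness among its acquired-stamps.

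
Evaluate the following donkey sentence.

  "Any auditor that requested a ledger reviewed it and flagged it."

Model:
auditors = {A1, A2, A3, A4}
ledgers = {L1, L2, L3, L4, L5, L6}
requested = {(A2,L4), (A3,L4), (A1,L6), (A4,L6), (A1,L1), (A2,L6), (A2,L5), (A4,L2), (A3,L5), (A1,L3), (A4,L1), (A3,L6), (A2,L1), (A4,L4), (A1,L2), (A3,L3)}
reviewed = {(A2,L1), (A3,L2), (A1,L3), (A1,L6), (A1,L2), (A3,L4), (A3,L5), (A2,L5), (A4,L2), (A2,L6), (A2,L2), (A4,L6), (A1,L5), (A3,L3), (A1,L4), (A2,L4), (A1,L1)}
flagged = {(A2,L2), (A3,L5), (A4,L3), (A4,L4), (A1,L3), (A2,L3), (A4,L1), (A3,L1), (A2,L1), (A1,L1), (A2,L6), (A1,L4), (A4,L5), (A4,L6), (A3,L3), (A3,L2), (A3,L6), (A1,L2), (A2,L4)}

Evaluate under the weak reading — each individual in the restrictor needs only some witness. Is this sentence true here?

"it" takes "a ledger" as antecedent — a donkey pronoun bound across the clause boundary.
Weak reading: every auditor a with some requested-ledger has at least one requested-ledger l such that reviewed(a,l) ∧ flagged(a,l).
Per auditor: A1:✓  A2:✓  A3:✓  A4:✓
Every auditor in the restrictor has a witness.

True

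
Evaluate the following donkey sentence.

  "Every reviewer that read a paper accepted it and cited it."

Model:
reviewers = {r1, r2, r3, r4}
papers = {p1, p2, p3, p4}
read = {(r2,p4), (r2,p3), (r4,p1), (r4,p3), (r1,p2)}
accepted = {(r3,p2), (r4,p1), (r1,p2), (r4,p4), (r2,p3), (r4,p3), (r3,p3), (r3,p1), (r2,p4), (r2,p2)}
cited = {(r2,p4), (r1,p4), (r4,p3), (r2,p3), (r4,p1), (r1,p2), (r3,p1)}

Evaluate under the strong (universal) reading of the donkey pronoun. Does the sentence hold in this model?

True

"it" takes "a paper" as antecedent — a donkey pronoun bound across the clause boundary.
Strong reading: for every (r,p) with read(r,p), accepted(r,p) ∧ cited(r,p).
Restrictor pairs: (r1,p2) ✓  (r2,p3) ✓  (r2,p4) ✓  (r4,p1) ✓  (r4,p3) ✓
Every restrictor pair satisfies the scope.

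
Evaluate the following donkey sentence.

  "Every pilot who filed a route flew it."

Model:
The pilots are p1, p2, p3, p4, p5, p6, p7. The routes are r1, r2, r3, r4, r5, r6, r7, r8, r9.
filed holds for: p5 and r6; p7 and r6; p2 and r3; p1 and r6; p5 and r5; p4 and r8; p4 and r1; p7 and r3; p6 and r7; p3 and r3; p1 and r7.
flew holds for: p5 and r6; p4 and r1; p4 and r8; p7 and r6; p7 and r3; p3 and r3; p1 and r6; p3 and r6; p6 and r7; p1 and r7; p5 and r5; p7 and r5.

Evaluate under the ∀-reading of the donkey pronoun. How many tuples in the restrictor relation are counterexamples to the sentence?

1

"it" takes "a route" as antecedent — a donkey pronoun bound across the clause boundary.
Strong reading: for every (p,r) with filed(p,r), flew(p,r).
Restrictor pairs: (p1,r6) ✓  (p1,r7) ✓  (p2,r3) ✗  (p3,r3) ✓  (p4,r1) ✓  (p4,r8) ✓  (p5,r5) ✓  (p5,r6) ✓  (p6,r7) ✓  (p7,r3) ✓  (p7,r6) ✓
Counterexamples (restrictor pairs failing the scope): 1.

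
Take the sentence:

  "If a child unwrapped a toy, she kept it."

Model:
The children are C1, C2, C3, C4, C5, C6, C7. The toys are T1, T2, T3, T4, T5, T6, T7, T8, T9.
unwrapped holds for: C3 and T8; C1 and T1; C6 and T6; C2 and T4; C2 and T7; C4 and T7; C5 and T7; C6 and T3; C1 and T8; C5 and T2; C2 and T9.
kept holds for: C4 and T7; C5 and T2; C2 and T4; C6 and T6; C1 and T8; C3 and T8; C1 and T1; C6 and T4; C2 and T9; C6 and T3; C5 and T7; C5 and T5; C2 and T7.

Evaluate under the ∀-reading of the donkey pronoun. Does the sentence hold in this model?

True

"it" takes "a toy" as antecedent — a donkey pronoun bound across the clause boundary.
Strong reading: for every (c,t) with unwrapped(c,t), kept(c,t).
Restrictor pairs: (C1,T1) ✓  (C1,T8) ✓  (C2,T4) ✓  (C2,T7) ✓  (C2,T9) ✓  (C3,T8) ✓  (C4,T7) ✓  (C5,T2) ✓  (C5,T7) ✓  (C6,T3) ✓  (C6,T6) ✓
Every restrictor pair satisfies the scope.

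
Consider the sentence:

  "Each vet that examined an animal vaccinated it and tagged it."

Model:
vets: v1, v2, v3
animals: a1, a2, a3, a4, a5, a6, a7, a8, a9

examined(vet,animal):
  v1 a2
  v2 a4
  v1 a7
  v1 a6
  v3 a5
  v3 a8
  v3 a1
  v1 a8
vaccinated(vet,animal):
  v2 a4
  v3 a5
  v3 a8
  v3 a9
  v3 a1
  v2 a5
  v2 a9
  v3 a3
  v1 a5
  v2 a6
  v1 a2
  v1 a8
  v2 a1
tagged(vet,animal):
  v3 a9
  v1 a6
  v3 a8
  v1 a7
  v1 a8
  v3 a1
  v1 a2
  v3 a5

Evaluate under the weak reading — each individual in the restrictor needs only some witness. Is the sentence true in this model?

"it" takes "an animal" as antecedent — a donkey pronoun bound across the clause boundary.
Weak reading: every vet v with some examined-animal has at least one examined-animal a such that vaccinated(v,a) ∧ tagged(v,a).
Per vet: v1:✓  v2:✗  v3:✓
v2 has no witness among its examined-animals.

False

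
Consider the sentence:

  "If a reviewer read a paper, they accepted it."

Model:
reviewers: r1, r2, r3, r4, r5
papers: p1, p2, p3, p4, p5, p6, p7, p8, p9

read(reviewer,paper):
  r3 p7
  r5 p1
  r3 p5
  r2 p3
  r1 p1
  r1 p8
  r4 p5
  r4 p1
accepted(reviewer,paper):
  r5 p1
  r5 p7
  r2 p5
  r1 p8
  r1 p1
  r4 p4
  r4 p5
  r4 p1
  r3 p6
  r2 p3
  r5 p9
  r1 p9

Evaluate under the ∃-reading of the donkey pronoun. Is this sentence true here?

False

"it" takes "a paper" as antecedent — a donkey pronoun bound across the clause boundary.
Weak reading: every reviewer r with some read-paper has at least one read-paper p such that accepted(r,p).
Per reviewer: r1:✓  r2:✓  r3:✗  r4:✓  r5:✓
r3 has no witness among its read-papers.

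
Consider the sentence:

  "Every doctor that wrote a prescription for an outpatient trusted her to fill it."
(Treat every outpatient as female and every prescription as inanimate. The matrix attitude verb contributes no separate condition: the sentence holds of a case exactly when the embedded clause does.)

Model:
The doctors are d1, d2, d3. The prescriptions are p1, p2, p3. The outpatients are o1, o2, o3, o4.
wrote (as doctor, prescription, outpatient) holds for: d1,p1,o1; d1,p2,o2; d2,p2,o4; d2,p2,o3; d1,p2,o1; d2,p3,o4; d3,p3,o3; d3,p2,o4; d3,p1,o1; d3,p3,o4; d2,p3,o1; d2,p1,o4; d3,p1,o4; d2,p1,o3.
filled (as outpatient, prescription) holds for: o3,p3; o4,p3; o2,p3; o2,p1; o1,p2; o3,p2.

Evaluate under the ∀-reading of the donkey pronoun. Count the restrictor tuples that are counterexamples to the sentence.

9

"her" takes "an outpatient" as antecedent and "it" takes "a prescription"; both are donkey pronouns co-varying with the restrictor.
Strong reading: for every (d,p,o) with wrote(d,p,o), filled(o,p).
Restrictor triples: (d1,p1,o1)→filled(o1,p1) ✗  (d1,p2,o1)→filled(o1,p2) ✓  (d1,p2,o2)→filled(o2,p2) ✗  (d2,p1,o3)→filled(o3,p1) ✗  (d2,p1,o4)→filled(o4,p1) ✗  (d2,p2,o3)→filled(o3,p2) ✓  (d2,p2,o4)→filled(o4,p2) ✗  (d2,p3,o1)→filled(o1,p3) ✗  (d2,p3,o4)→filled(o4,p3) ✓  (d3,p1,o1)→filled(o1,p1) ✗  (d3,p1,o4)→filled(o4,p1) ✗  (d3,p2,o4)→filled(o4,p2) ✗  (d3,p3,o3)→filled(o3,p3) ✓  (d3,p3,o4)→filled(o4,p3) ✓
Counterexamples (restrictor triples failing the scope): 9.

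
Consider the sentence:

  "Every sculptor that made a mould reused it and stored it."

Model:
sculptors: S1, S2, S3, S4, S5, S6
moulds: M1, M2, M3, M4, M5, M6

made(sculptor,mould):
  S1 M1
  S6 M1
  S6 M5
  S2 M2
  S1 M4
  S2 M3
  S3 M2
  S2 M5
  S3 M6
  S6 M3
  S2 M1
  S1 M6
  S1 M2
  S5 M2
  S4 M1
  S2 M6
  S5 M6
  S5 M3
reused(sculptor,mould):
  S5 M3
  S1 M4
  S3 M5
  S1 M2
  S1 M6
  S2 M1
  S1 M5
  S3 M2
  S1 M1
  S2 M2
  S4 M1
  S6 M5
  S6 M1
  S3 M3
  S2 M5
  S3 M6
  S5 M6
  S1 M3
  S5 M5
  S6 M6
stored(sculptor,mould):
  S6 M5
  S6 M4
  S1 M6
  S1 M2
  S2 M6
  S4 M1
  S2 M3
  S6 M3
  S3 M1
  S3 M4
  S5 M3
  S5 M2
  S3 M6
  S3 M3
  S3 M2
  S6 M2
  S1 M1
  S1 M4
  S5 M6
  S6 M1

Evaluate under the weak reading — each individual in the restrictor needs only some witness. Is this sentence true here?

"it" takes "a mould" as antecedent — a donkey pronoun bound across the clause boundary.
Weak reading: every sculptor s with some made-mould has at least one made-mould m such that reused(s,m) ∧ stored(s,m).
Per sculptor: S1:✓  S2:✗  S3:✓  S4:✓  S5:✓  S6:✓
S2 has no witness among its made-moulds.

False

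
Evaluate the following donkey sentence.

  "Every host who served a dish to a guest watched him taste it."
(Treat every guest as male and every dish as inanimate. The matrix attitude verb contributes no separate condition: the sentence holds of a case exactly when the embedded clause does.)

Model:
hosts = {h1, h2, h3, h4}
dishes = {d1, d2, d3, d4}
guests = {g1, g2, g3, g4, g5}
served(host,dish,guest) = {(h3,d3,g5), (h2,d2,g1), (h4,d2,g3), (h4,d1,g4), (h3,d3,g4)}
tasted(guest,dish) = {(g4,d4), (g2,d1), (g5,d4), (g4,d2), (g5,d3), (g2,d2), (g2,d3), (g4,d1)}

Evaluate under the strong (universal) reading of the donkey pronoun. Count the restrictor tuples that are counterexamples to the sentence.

3

"him" takes "a guest" as antecedent and "it" takes "a dish"; both are donkey pronouns co-varying with the restrictor.
Strong reading: for every (h,d,g) with served(h,d,g), tasted(g,d).
Restrictor triples: (h2,d2,g1)→tasted(g1,d2) ✗  (h3,d3,g4)→tasted(g4,d3) ✗  (h3,d3,g5)→tasted(g5,d3) ✓  (h4,d1,g4)→tasted(g4,d1) ✓  (h4,d2,g3)→tasted(g3,d2) ✗
Counterexamples (restrictor triples failing the scope): 3.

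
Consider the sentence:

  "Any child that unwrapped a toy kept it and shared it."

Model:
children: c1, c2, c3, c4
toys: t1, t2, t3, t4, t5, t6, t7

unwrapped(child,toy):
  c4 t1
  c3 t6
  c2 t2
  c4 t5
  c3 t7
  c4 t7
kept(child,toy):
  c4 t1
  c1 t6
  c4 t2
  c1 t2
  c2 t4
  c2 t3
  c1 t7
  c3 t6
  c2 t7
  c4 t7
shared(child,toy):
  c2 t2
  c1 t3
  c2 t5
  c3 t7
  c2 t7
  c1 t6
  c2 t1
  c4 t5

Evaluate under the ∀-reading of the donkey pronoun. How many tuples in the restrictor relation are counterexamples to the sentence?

6

"it" takes "a toy" as antecedent — a donkey pronoun bound across the clause boundary.
Strong reading: for every (c,t) with unwrapped(c,t), kept(c,t) ∧ shared(c,t).
Restrictor pairs: (c2,t2) ✗  (c3,t6) ✗  (c3,t7) ✗  (c4,t1) ✗  (c4,t5) ✗  (c4,t7) ✗
Counterexamples (restrictor pairs failing the scope): 6.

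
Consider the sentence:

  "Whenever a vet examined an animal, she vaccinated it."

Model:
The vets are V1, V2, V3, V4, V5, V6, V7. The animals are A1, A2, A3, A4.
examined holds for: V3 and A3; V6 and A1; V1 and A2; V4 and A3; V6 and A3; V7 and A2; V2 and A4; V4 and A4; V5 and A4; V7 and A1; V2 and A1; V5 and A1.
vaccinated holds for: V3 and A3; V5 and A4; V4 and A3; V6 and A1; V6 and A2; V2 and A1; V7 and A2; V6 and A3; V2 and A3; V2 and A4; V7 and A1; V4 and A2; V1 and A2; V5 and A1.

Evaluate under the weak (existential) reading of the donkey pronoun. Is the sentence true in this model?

"it" takes "an animal" as antecedent — a donkey pronoun bound across the clause boundary.
Weak reading: every vet v with some examined-animal has at least one examined-animal a such that vaccinated(v,a).
Per vet: V1:✓  V2:✓  V3:✓  V4:✓  V5:✓  V6:✓  V7:✓
Every vet in the restrictor has a witness.

True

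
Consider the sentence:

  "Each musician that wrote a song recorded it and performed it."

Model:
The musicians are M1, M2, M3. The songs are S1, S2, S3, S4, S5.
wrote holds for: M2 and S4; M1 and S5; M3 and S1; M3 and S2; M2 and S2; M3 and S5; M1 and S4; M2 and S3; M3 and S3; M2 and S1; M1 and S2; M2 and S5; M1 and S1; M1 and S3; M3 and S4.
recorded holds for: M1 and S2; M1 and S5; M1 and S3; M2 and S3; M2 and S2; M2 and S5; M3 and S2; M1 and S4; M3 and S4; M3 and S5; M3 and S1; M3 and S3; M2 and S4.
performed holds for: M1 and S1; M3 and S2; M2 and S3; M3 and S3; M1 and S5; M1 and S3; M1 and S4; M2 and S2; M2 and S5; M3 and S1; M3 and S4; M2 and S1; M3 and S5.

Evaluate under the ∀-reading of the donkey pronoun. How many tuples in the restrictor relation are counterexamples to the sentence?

4

"it" takes "a song" as antecedent — a donkey pronoun bound across the clause boundary.
Strong reading: for every (m,s) with wrote(m,s), recorded(m,s) ∧ performed(m,s).
Restrictor pairs: (M1,S1) ✗  (M1,S2) ✗  (M1,S3) ✓  (M1,S4) ✓  (M1,S5) ✓  (M2,S1) ✗  (M2,S2) ✓  (M2,S3) ✓  (M2,S4) ✗  (M2,S5) ✓  (M3,S1) ✓  (M3,S2) ✓  (M3,S3) ✓  (M3,S4) ✓  (M3,S5) ✓
Counterexamples (restrictor pairs failing the scope): 4.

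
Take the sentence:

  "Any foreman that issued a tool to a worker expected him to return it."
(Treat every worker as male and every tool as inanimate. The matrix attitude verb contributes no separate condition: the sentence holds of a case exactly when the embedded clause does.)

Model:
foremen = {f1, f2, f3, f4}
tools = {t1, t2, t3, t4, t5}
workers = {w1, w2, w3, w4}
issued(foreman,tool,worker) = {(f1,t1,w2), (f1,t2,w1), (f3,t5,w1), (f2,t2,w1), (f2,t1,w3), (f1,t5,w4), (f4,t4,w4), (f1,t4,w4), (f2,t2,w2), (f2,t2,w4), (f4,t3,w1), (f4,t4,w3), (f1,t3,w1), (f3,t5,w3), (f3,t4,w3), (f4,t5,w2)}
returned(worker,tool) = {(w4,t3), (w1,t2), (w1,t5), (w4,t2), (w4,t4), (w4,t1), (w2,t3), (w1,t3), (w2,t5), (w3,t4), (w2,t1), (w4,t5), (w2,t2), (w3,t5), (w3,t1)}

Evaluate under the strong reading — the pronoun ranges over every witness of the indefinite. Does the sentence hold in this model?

True

"him" takes "a worker" as antecedent and "it" takes "a tool"; both are donkey pronouns co-varying with the restrictor.
Strong reading: for every (f,t,w) with issued(f,t,w), returned(w,t).
Restrictor triples: (f1,t1,w2)→returned(w2,t1) ✓  (f1,t2,w1)→returned(w1,t2) ✓  (f1,t3,w1)→returned(w1,t3) ✓  (f1,t4,w4)→returned(w4,t4) ✓  (f1,t5,w4)→returned(w4,t5) ✓  (f2,t1,w3)→returned(w3,t1) ✓  (f2,t2,w1)→returned(w1,t2) ✓  (f2,t2,w2)→returned(w2,t2) ✓  (f2,t2,w4)→returned(w4,t2) ✓  (f3,t4,w3)→returned(w3,t4) ✓  (f3,t5,w1)→returned(w1,t5) ✓  (f3,t5,w3)→returned(w3,t5) ✓  (f4,t3,w1)→returned(w1,t3) ✓  (f4,t4,w3)→returned(w3,t4) ✓  (f4,t4,w4)→returned(w4,t4) ✓  (f4,t5,w2)→returned(w2,t5) ✓
Every restrictor triple satisfies the scope.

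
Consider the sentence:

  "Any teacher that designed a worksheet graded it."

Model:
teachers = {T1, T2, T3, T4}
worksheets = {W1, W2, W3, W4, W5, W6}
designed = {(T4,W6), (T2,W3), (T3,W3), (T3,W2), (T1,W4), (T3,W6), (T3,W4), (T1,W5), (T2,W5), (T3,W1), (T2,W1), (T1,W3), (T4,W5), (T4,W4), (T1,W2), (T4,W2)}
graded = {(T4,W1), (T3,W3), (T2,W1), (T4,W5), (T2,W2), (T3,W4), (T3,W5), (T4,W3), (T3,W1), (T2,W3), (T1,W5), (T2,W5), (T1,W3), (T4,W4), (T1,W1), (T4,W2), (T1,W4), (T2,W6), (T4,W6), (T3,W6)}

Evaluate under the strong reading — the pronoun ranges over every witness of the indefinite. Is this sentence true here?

"it" takes "a worksheet" as antecedent — a donkey pronoun bound across the clause boundary.
Strong reading: for every (t,w) with designed(t,w), graded(t,w).
Restrictor pairs: (T1,W2) ✗  (T1,W3) ✓  (T1,W4) ✓  (T1,W5) ✓  (T2,W1) ✓  (T2,W3) ✓  (T2,W5) ✓  (T3,W1) ✓  (T3,W2) ✗  (T3,W3) ✓  (T3,W4) ✓  (T3,W6) ✓  (T4,W2) ✓  (T4,W4) ✓  (T4,W5) ✓  (T4,W6) ✓
Counterexample: (T1,W2) is in designed but fails the scope.

False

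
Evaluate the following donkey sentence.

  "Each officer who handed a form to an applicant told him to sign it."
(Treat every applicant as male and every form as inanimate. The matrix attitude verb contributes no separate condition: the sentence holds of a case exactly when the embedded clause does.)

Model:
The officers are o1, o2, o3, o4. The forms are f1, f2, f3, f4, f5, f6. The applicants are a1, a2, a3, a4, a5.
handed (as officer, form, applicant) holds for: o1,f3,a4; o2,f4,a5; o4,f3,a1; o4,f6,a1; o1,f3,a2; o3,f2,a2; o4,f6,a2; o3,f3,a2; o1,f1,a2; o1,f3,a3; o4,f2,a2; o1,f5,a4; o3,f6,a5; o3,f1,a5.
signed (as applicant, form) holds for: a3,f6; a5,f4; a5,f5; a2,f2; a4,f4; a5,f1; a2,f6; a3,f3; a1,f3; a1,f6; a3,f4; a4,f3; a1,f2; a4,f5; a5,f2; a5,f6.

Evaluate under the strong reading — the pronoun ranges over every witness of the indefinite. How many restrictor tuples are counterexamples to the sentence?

"him" takes "an applicant" as antecedent and "it" takes "a form"; both are donkey pronouns co-varying with the restrictor.
Strong reading: for every (o,f,a) with handed(o,f,a), signed(a,f).
Restrictor triples: (o1,f1,a2)→signed(a2,f1) ✗  (o1,f3,a2)→signed(a2,f3) ✗  (o1,f3,a3)→signed(a3,f3) ✓  (o1,f3,a4)→signed(a4,f3) ✓  (o1,f5,a4)→signed(a4,f5) ✓  (o2,f4,a5)→signed(a5,f4) ✓  (o3,f1,a5)→signed(a5,f1) ✓  (o3,f2,a2)→signed(a2,f2) ✓  (o3,f3,a2)→signed(a2,f3) ✗  (o3,f6,a5)→signed(a5,f6) ✓  (o4,f2,a2)→signed(a2,f2) ✓  (o4,f3,a1)→signed(a1,f3) ✓  (o4,f6,a1)→signed(a1,f6) ✓  (o4,f6,a2)→signed(a2,f6) ✓
Counterexamples (restrictor triples failing the scope): 3.

3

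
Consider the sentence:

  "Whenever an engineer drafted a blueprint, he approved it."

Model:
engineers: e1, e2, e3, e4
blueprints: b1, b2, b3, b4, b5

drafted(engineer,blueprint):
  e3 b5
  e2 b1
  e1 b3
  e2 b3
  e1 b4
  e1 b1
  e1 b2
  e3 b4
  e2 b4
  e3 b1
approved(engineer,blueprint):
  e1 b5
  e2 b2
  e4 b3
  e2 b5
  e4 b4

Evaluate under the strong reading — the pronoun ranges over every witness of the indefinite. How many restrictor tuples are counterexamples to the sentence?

"it" takes "a blueprint" as antecedent — a donkey pronoun bound across the clause boundary.
Strong reading: for every (e,b) with drafted(e,b), approved(e,b).
Restrictor pairs: (e1,b1) ✗  (e1,b2) ✗  (e1,b3) ✗  (e1,b4) ✗  (e2,b1) ✗  (e2,b3) ✗  (e2,b4) ✗  (e3,b1) ✗  (e3,b4) ✗  (e3,b5) ✗
Counterexamples (restrictor pairs failing the scope): 10.

10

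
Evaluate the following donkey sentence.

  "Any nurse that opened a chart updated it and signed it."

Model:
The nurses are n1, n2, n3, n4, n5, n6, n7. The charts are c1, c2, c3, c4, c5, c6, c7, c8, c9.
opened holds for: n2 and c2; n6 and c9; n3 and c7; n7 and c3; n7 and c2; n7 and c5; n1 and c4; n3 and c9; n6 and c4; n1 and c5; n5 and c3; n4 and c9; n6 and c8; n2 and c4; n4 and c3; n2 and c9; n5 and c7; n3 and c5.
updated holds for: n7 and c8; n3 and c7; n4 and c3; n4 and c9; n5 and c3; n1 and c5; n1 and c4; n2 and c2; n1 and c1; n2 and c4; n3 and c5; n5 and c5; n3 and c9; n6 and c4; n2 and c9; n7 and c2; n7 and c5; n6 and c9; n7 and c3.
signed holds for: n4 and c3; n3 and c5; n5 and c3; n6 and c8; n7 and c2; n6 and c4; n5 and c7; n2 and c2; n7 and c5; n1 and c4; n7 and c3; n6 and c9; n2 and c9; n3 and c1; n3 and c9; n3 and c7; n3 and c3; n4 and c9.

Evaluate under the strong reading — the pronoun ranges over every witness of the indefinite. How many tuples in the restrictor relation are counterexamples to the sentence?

"it" takes "a chart" as antecedent — a donkey pronoun bound across the clause boundary.
Strong reading: for every (n,c) with opened(n,c), updated(n,c) ∧ signed(n,c).
Restrictor pairs: (n1,c4) ✓  (n1,c5) ✗  (n2,c2) ✓  (n2,c4) ✗  (n2,c9) ✓  (n3,c5) ✓  (n3,c7) ✓  (n3,c9) ✓  (n4,c3) ✓  (n4,c9) ✓  (n5,c3) ✓  (n5,c7) ✗  (n6,c4) ✓  (n6,c8) ✗  (n6,c9) ✓  (n7,c2) ✓  (n7,c3) ✓  (n7,c5) ✓
Counterexamples (restrictor pairs failing the scope): 4.

4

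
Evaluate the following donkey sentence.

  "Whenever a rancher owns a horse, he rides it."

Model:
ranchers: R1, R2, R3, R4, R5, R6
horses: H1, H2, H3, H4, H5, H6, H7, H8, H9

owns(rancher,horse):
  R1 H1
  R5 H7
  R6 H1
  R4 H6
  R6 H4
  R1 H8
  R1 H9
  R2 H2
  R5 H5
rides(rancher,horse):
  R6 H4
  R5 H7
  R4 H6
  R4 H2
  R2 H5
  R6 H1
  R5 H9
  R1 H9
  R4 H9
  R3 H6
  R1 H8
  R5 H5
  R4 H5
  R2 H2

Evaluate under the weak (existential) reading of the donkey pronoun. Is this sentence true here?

True

"it" takes "a horse" as antecedent — a donkey pronoun bound across the clause boundary.
Weak reading: every rancher r with some owns-horse has at least one owns-horse h such that rides(r,h).
Per rancher: R1:✓  R2:✓  R4:✓  R5:✓  R6:✓
Every rancher in the restrictor has a witness.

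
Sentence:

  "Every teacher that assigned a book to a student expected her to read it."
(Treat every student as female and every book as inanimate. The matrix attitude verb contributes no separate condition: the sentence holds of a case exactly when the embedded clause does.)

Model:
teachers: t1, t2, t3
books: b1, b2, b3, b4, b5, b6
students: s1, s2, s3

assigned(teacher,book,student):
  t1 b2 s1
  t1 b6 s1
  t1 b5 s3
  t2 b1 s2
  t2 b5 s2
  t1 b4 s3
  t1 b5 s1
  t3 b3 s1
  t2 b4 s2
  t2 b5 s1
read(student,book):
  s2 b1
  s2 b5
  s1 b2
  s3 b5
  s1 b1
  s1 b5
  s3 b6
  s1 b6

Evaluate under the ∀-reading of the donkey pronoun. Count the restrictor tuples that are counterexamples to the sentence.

"her" takes "a student" as antecedent and "it" takes "a book"; both are donkey pronouns co-varying with the restrictor.
Strong reading: for every (t,b,s) with assigned(t,b,s), read(s,b).
Restrictor triples: (t1,b2,s1)→read(s1,b2) ✓  (t1,b4,s3)→read(s3,b4) ✗  (t1,b5,s1)→read(s1,b5) ✓  (t1,b5,s3)→read(s3,b5) ✓  (t1,b6,s1)→read(s1,b6) ✓  (t2,b1,s2)→read(s2,b1) ✓  (t2,b4,s2)→read(s2,b4) ✗  (t2,b5,s1)→read(s1,b5) ✓  (t2,b5,s2)→read(s2,b5) ✓  (t3,b3,s1)→read(s1,b3) ✗
Counterexamples (restrictor triples failing the scope): 3.

3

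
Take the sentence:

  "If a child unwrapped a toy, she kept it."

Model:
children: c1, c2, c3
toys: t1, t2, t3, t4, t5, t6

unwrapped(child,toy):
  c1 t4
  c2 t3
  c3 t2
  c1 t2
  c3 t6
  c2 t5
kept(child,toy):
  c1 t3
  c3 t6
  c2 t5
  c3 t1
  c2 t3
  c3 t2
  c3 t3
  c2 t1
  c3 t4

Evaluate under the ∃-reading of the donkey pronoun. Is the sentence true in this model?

"it" takes "a toy" as antecedent — a donkey pronoun bound across the clause boundary.
Weak reading: every child c with some unwrapped-toy has at least one unwrapped-toy t such that kept(c,t).
Per child: c1:✗  c2:✓  c3:✓
c1 has no witness among its unwrapped-toys.

False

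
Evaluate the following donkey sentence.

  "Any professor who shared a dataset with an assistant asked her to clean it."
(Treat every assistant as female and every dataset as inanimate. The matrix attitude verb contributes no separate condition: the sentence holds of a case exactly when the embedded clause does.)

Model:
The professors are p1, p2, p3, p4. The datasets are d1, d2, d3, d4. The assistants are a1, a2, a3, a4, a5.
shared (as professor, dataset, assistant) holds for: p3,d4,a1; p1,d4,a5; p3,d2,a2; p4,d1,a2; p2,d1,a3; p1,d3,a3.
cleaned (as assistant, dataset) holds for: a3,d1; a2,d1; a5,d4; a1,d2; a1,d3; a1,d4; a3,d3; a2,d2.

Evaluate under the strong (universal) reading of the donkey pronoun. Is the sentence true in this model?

True

"her" takes "an assistant" as antecedent and "it" takes "a dataset"; both are donkey pronouns co-varying with the restrictor.
Strong reading: for every (p,d,a) with shared(p,d,a), cleaned(a,d).
Restrictor triples: (p1,d3,a3)→cleaned(a3,d3) ✓  (p1,d4,a5)→cleaned(a5,d4) ✓  (p2,d1,a3)→cleaned(a3,d1) ✓  (p3,d2,a2)→cleaned(a2,d2) ✓  (p3,d4,a1)→cleaned(a1,d4) ✓  (p4,d1,a2)→cleaned(a2,d1) ✓
Every restrictor triple satisfies the scope.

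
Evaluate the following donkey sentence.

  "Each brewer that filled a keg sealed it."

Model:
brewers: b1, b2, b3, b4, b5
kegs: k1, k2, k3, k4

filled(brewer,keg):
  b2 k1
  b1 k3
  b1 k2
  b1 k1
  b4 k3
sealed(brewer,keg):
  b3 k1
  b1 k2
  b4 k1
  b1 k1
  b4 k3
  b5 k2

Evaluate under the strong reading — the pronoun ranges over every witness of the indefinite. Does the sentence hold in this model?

False

"it" takes "a keg" as antecedent — a donkey pronoun bound across the clause boundary.
Strong reading: for every (b,k) with filled(b,k), sealed(b,k).
Restrictor pairs: (b1,k1) ✓  (b1,k2) ✓  (b1,k3) ✗  (b2,k1) ✗  (b4,k3) ✓
Counterexample: (b1,k3) is in filled but fails the scope.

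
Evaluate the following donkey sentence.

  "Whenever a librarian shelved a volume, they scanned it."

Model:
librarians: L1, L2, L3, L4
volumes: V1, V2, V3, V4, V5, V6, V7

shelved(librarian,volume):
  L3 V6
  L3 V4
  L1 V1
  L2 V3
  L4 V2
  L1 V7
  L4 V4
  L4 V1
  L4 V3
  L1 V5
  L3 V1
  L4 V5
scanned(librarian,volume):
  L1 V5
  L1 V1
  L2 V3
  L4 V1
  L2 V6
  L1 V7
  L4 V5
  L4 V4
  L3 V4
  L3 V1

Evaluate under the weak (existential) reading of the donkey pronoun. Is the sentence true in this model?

"it" takes "a volume" as antecedent — a donkey pronoun bound across the clause boundary.
Weak reading: every librarian l with some shelved-volume has at least one shelved-volume v such that scanned(l,v).
Per librarian: L1:✓  L2:✓  L3:✓  L4:✓
Every librarian in the restrictor has a witness.

True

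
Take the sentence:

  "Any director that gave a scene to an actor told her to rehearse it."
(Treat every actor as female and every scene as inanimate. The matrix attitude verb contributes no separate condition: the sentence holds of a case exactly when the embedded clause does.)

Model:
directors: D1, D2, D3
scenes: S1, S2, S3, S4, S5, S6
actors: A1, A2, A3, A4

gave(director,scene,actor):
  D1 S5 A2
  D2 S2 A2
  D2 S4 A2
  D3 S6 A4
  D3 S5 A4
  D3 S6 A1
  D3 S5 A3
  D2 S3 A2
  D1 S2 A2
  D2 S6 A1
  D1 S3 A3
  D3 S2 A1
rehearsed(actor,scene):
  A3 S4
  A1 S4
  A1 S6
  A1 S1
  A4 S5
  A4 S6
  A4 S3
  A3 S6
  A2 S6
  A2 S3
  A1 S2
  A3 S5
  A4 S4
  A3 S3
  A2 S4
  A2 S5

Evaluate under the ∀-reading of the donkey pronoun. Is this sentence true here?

False

"her" takes "an actor" as antecedent and "it" takes "a scene"; both are donkey pronouns co-varying with the restrictor.
Strong reading: for every (d,s,a) with gave(d,s,a), rehearsed(a,s).
Restrictor triples: (D1,S2,A2)→rehearsed(A2,S2) ✗  (D1,S3,A3)→rehearsed(A3,S3) ✓  (D1,S5,A2)→rehearsed(A2,S5) ✓  (D2,S2,A2)→rehearsed(A2,S2) ✗  (D2,S3,A2)→rehearsed(A2,S3) ✓  (D2,S4,A2)→rehearsed(A2,S4) ✓  (D2,S6,A1)→rehearsed(A1,S6) ✓  (D3,S2,A1)→rehearsed(A1,S2) ✓  (D3,S5,A3)→rehearsed(A3,S5) ✓  (D3,S5,A4)→rehearsed(A4,S5) ✓  (D3,S6,A1)→rehearsed(A1,S6) ✓  (D3,S6,A4)→rehearsed(A4,S6) ✓
Counterexample: (D1,S2,A2) — rehearsed(A2,S2) does not hold.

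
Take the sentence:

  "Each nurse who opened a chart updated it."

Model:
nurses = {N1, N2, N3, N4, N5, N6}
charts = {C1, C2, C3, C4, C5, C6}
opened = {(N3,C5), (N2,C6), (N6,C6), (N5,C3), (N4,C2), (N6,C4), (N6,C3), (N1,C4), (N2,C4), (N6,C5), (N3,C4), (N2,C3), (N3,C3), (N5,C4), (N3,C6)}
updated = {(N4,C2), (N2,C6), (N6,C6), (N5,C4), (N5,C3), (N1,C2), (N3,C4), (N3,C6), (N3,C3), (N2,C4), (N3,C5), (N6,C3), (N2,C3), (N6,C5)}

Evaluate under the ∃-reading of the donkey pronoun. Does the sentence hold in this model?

"it" takes "a chart" as antecedent — a donkey pronoun bound across the clause boundary.
Weak reading: every nurse n with some opened-chart has at least one opened-chart c such that updated(n,c).
Per nurse: N1:✗  N2:✓  N3:✓  N4:✓  N5:✓  N6:✓
N1 has no witness among its opened-charts.

False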